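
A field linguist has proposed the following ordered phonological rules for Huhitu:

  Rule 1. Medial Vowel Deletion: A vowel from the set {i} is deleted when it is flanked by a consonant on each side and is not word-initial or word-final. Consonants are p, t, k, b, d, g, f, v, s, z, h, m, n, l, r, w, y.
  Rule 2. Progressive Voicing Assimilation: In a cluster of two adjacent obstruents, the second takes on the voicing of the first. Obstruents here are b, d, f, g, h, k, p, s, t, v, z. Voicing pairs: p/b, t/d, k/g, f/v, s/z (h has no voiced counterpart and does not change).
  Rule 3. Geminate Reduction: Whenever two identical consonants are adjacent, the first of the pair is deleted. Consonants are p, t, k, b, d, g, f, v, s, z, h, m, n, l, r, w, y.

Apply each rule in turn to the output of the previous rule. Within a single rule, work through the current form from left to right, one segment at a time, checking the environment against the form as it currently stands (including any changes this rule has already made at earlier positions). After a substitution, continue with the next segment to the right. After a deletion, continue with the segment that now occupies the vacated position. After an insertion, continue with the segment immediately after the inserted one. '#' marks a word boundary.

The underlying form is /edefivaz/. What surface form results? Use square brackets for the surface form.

[edefaz]

Rule 1 Medial Vowel Deletion: [edefivaz] → [edefvaz]
Rule 2 Progressive Voicing Assimilation: [edefvaz] → [edeffaz]
Rule 3 Geminate Reduction: [edeffaz] → [edefaz]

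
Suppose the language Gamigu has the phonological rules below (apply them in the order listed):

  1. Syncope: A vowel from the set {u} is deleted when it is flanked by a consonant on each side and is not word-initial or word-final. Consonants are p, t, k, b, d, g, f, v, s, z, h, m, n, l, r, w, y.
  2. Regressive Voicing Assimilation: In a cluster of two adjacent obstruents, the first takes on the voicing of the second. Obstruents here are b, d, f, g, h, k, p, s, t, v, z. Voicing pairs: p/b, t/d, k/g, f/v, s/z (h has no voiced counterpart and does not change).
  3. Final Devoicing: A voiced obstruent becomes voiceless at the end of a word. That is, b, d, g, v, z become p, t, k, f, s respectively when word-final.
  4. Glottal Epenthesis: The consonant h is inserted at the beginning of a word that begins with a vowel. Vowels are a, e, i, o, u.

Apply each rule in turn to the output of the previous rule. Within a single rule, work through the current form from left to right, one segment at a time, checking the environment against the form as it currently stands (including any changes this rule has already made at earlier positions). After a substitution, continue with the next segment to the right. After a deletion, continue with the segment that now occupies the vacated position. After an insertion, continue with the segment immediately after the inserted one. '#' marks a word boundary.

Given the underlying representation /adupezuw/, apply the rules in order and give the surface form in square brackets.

[hatpezw]

1 Syncope: [adupezuw] → [adpezw]
2 Regressive Voicing Assimilation: [adpezw] → [atpezw]
3 Final Devoicing: no change — [atpezw]
4 Glottal Epenthesis: [atpezw] → [hatpezw]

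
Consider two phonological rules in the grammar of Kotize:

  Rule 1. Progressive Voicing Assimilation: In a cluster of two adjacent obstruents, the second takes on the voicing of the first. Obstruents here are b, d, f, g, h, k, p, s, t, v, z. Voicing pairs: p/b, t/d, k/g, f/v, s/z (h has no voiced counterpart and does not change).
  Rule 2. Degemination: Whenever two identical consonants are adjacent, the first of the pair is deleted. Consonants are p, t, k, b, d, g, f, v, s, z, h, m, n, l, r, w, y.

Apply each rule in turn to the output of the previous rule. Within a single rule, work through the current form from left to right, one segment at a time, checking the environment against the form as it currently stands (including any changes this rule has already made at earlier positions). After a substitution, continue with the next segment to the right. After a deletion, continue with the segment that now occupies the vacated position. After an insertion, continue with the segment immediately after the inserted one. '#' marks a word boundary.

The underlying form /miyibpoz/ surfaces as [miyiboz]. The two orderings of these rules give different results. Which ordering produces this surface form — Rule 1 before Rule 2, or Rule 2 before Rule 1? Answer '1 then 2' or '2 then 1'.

1 then 2

Order 1 then 2:
  1 Progressive Voicing Assimilation: [miyibpoz] → [miyibboz]
  2 Degemination: [miyibboz] → [miyiboz]
  result: [miyiboz]
Order 2 then 1:
  2 Degemination: no change — [miyibpoz]
  1 Progressive Voicing Assimilation: [miyibpoz] → [miyibboz]
  result: [miyibboz]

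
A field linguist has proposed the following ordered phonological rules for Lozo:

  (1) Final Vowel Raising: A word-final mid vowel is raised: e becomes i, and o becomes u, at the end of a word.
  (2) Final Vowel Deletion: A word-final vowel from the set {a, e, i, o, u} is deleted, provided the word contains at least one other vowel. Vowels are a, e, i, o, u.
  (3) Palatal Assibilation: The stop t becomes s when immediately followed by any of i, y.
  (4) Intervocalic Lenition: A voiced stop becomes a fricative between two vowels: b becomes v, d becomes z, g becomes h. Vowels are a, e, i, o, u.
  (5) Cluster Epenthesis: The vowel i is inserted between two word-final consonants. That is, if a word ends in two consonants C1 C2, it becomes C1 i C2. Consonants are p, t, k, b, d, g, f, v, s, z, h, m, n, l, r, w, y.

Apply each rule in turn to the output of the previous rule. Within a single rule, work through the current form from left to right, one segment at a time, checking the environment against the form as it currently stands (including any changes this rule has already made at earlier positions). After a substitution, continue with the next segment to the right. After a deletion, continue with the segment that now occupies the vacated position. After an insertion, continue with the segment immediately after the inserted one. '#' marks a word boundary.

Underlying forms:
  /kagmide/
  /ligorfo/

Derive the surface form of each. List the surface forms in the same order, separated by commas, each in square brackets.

[kagmid], [lihorif]

/kagmide/:
  (1) Final Vowel Raising: [kagmide] → [kagmidi]
  (2) Final Vowel Deletion: [kagmidi] → [kagmid]
  (3) Palatal Assibilation: no change — [kagmid]
  (4) Intervocalic Lenition: no change — [kagmid]
  (5) Cluster Epenthesis: no change — [kagmid]
/ligorfo/:
  (1) Final Vowel Raising: [ligorfo] → [ligorfu]
  (2) Final Vowel Deletion: [ligorfu] → [ligorf]
  (3) Palatal Assibilation: no change — [ligorf]
  (4) Intervocalic Lenition: [ligorf] → [lihorf]
  (5) Cluster Epenthesis: [lihorf] → [lihorif]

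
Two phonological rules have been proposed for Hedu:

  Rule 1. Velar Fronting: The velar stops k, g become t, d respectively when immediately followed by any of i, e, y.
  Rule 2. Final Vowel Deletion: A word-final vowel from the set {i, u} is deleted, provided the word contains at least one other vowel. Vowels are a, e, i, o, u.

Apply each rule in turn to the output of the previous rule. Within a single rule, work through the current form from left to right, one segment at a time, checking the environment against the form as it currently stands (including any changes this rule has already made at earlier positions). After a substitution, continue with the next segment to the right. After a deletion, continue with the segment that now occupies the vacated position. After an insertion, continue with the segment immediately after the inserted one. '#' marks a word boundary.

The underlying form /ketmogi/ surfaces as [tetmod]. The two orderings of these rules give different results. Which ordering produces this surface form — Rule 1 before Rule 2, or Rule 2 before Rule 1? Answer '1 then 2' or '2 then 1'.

Order 1 then 2:
  1 Velar Fronting: [ketmogi] → [tetmodi]
  2 Final Vowel Deletion: [tetmodi] → [tetmod]
  result: [tetmod]
Order 2 then 1:
  2 Final Vowel Deletion: [ketmogi] → [ketmog]
  1 Velar Fronting: [ketmog] → [tetmog]
  result: [tetmog]

1 then 2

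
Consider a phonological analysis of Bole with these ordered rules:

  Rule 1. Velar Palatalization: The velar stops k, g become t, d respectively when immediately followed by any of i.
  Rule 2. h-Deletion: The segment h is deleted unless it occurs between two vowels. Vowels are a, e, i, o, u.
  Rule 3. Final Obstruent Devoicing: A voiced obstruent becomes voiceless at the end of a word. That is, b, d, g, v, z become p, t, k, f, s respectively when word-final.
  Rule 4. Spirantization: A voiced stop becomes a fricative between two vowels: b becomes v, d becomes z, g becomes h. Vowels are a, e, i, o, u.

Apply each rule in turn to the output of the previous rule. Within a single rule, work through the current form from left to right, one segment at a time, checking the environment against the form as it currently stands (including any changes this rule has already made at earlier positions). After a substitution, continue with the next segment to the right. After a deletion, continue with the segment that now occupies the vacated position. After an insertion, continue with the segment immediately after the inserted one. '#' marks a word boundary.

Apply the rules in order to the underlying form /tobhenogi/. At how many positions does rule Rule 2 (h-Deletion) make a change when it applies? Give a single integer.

Rule 1 Velar Palatalization: [tobhenogi] → [tobhenodi]
Rule 2 h-Deletion: [tobhenodi] → [tobenodi]
Rule 3 Final Obstruent Devoicing: no change — [tobenodi]
Rule 4 Spirantization: [tobenodi] → [tovenozi]
Rule Rule 2 changed 1 position(s).

1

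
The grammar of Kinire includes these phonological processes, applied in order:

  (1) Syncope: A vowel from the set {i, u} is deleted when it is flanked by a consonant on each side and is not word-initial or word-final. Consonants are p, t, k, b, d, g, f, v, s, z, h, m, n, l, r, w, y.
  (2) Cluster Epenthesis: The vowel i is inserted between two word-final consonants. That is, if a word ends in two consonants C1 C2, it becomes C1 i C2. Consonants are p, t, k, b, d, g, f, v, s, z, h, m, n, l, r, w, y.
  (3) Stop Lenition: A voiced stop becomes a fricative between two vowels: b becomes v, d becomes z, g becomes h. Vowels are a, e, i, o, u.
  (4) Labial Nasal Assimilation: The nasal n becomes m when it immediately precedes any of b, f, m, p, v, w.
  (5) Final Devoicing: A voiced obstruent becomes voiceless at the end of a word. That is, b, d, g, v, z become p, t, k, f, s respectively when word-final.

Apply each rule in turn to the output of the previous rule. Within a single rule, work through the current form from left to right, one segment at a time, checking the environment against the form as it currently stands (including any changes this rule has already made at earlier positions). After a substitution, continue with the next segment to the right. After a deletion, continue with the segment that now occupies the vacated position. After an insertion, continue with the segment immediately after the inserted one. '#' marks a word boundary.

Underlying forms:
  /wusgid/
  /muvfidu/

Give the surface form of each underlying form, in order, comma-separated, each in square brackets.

/wusgid/:
  (1) Syncope: [wusgid] → [wsgd]
  (2) Cluster Epenthesis: [wsgd] → [wsgid]
  (3) Stop Lenition: no change — [wsgid]
  (4) Labial Nasal Assimilation: no change — [wsgid]
  (5) Final Devoicing: [wsgid] → [wsgit]
/muvfidu/:
  (1) Syncope: [muvfidu] → [mvfdu]
  (2) Cluster Epenthesis: no change — [mvfdu]
  (3) Stop Lenition: no change — [mvfdu]
  (4) Labial Nasal Assimilation: no change — [mvfdu]
  (5) Final Devoicing: no change — [mvfdu]

[wsgit], [mvfdu]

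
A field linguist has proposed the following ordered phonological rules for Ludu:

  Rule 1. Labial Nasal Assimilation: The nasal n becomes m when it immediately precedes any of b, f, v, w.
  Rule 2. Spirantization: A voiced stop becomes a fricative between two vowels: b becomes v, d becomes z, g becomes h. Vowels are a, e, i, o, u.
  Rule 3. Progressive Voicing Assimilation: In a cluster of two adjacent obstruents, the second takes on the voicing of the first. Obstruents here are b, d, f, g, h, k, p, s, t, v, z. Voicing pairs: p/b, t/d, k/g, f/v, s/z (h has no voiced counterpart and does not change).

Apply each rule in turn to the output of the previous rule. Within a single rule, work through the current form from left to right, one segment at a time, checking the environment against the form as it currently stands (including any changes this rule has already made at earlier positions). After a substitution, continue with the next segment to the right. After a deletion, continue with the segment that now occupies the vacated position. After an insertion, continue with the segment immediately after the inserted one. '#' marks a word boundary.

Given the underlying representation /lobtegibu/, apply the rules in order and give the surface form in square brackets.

Rule 1 Labial Nasal Assimilation: no change — [lobtegibu]
Rule 2 Spirantization: [lobtegibu] → [lobtehivu]
Rule 3 Progressive Voicing Assimilation: [lobtehivu] → [lobdehivu]

[lobdehivu]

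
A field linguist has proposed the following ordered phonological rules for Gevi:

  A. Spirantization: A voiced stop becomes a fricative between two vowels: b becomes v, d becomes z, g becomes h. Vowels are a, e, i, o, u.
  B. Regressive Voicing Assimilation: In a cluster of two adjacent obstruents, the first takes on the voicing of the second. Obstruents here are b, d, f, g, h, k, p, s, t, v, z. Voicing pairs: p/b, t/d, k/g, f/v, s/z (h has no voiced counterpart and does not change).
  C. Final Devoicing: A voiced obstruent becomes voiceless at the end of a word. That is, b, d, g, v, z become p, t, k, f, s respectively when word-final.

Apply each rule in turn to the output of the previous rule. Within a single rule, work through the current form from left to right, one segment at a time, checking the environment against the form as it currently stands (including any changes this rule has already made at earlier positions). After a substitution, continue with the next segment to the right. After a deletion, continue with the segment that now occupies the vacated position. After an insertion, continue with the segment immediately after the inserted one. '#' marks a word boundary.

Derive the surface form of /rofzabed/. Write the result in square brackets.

A Spirantization: [rofzabed] → [rofzaved]
B Regressive Voicing Assimilation: [rofzaved] → [rovzaved]
C Final Devoicing: [rovzaved] → [rovzavet]

[rovzavet]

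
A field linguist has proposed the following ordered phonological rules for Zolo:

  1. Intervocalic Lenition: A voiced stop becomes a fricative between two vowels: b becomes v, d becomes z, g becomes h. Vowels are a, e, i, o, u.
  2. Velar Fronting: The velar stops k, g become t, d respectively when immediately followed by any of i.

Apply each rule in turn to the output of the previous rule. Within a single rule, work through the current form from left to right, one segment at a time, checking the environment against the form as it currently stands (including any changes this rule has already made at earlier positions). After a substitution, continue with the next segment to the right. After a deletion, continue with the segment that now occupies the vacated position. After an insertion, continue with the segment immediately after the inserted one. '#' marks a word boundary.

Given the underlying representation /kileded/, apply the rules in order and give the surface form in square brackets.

1 Intervocalic Lenition: [kileded] → [kilezed]
2 Velar Fronting: [kilezed] → [tilezed]

[tilezed]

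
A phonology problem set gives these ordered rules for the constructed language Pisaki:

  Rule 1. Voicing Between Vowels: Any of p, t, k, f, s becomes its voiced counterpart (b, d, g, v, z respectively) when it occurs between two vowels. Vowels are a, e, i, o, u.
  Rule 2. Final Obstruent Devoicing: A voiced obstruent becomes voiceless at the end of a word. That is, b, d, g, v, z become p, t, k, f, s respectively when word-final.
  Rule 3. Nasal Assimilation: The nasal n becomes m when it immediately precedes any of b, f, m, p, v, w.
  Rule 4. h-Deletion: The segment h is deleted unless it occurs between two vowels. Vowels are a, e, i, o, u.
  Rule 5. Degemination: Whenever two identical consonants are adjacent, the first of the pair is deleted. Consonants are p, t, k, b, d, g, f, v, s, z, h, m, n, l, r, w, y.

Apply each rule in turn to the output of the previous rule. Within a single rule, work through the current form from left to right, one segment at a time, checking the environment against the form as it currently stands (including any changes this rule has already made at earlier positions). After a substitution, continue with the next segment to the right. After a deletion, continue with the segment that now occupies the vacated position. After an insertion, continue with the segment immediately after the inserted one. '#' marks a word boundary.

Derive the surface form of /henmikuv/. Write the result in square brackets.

Rule 1 Voicing Between Vowels: [henmikuv] → [henmiguv]
Rule 2 Final Obstruent Devoicing: [henmiguv] → [henmiguf]
Rule 3 Nasal Assimilation: [henmiguf] → [hemmiguf]
Rule 4 h-Deletion: [hemmiguf] → [emmiguf]
Rule 5 Degemination: [emmiguf] → [emiguf]

[emiguf]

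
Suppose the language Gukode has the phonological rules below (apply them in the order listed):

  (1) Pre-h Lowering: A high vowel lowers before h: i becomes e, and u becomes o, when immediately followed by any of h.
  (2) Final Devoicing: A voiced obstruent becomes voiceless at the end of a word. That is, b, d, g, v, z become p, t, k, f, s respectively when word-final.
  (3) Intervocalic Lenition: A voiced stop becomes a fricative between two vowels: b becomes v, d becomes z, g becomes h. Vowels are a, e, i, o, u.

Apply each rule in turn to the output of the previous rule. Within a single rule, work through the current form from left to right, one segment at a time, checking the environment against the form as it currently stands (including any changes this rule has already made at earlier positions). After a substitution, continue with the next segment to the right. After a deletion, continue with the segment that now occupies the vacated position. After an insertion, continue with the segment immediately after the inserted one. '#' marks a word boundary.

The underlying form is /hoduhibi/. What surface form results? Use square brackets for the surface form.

(1) Pre-h Lowering: [hoduhibi] → [hodohibi]
(2) Final Devoicing: no change — [hodohibi]
(3) Intervocalic Lenition: [hodohibi] → [hozohivi]

[hozohivi]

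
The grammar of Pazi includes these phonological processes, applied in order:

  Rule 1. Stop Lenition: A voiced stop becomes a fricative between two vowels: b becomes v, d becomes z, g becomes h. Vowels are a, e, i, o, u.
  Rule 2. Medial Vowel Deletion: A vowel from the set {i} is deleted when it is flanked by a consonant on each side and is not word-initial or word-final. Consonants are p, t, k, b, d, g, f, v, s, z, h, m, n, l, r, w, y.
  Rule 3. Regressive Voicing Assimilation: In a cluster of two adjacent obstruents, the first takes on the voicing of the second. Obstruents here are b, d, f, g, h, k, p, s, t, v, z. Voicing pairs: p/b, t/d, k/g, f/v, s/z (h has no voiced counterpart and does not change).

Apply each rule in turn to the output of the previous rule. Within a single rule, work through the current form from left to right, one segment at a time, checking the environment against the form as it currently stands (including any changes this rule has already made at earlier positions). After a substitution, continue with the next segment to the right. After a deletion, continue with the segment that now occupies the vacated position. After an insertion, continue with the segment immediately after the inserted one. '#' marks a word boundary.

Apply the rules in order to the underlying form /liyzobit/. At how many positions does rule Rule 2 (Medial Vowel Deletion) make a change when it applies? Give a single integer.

Rule 1 Stop Lenition: [liyzobit] → [liyzovit]
Rule 2 Medial Vowel Deletion: [liyzovit] → [lyzovt]
Rule 3 Regressive Voicing Assimilation: [lyzovt] → [lyzoft]
Rule Rule 2 changed 2 position(s).

2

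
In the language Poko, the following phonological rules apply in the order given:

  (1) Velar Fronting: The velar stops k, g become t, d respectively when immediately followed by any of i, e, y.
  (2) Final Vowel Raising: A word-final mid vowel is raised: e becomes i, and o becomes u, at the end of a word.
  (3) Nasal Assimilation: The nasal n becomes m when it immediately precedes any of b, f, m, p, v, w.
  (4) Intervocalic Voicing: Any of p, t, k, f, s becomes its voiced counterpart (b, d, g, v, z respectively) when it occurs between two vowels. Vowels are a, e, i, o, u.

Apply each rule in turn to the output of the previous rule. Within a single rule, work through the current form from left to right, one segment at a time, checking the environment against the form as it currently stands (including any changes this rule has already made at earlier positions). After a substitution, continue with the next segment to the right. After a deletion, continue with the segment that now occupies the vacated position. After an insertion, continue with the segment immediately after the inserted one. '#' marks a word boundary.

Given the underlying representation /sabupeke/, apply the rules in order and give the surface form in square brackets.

[sabubedi]

(1) Velar Fronting: [sabupeke] → [sabupete]
(2) Final Vowel Raising: [sabupete] → [sabupeti]
(3) Nasal Assimilation: no change — [sabupeti]
(4) Intervocalic Voicing: [sabupeti] → [sabubedi]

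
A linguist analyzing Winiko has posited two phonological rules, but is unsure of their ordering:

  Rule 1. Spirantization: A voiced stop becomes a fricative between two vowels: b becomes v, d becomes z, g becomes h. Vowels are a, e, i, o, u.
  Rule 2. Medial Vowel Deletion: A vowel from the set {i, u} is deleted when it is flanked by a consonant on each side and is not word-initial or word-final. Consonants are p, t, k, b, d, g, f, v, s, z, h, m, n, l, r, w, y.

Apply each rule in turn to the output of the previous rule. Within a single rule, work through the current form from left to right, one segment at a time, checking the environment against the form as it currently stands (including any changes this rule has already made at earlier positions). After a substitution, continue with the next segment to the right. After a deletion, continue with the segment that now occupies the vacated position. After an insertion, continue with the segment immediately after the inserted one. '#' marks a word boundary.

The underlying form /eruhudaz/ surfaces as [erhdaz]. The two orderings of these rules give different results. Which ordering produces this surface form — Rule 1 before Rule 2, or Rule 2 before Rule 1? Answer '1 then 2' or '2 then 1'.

2 then 1

Order 1 then 2:
  1 Spirantization: [eruhudaz] → [eruhuzaz]
  2 Medial Vowel Deletion: [eruhuzaz] → [erhzaz]
  result: [erhzaz]
Order 2 then 1:
  2 Medial Vowel Deletion: [eruhudaz] → [erhdaz]
  1 Spirantization: no change — [erhdaz]
  result: [erhdaz]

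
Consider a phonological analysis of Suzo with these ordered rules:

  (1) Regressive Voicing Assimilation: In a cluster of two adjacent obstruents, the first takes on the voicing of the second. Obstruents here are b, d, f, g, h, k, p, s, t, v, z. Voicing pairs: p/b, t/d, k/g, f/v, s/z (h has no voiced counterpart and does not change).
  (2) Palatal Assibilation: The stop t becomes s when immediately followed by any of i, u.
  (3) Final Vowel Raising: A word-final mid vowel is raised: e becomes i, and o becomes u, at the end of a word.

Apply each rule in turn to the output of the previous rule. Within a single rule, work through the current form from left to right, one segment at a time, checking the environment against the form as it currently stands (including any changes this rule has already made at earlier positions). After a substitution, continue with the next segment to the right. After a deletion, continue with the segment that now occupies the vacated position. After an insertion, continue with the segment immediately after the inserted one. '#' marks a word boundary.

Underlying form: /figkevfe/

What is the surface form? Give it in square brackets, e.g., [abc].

(1) Regressive Voicing Assimilation: [figkevfe] → [fikkeffe]
(2) Palatal Assibilation: no change — [fikkeffe]
(3) Final Vowel Raising: [fikkeffe] → [fikkeffi]

[fikkeffi]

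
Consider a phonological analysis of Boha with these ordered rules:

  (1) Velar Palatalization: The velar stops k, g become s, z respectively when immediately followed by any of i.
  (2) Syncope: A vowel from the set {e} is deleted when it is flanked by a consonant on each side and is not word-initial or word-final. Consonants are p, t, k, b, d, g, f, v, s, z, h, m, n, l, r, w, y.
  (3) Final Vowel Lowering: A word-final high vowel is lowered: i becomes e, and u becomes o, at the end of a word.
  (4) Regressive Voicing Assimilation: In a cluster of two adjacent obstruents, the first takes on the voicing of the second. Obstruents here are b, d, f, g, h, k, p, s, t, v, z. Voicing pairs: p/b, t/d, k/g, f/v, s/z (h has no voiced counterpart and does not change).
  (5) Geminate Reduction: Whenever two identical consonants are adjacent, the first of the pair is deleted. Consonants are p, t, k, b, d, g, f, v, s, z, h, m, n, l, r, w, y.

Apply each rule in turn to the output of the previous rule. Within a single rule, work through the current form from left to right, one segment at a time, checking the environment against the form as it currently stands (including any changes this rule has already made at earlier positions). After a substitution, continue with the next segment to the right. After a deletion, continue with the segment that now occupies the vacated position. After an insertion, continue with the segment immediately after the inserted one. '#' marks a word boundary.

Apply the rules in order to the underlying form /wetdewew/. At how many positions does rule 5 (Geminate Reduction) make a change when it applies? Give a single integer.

2

(1) Velar Palatalization: no change — [wetdewew]
(2) Syncope: [wetdewew] → [wtdww]
(3) Final Vowel Lowering: no change — [wtdww]
(4) Regressive Voicing Assimilation: [wtdww] → [wddww]
(5) Geminate Reduction: [wddww] → [wdw]
Rule 5 changed 2 position(s).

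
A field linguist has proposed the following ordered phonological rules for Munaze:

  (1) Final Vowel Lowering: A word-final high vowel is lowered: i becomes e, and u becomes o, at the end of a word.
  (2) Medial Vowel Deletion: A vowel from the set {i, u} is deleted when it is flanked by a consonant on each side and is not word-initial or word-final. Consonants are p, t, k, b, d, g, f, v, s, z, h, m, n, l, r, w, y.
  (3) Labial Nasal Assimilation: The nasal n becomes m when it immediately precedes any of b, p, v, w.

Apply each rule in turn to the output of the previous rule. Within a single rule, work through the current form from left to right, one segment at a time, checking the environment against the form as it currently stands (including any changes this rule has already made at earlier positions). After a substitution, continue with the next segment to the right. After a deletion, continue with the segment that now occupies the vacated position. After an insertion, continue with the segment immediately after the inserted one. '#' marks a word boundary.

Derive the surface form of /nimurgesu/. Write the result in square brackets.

(1) Final Vowel Lowering: [nimurgesu] → [nimurgeso]
(2) Medial Vowel Deletion: [nimurgeso] → [nmrgeso]
(3) Labial Nasal Assimilation: no change — [nmrgeso]

[nmrgeso]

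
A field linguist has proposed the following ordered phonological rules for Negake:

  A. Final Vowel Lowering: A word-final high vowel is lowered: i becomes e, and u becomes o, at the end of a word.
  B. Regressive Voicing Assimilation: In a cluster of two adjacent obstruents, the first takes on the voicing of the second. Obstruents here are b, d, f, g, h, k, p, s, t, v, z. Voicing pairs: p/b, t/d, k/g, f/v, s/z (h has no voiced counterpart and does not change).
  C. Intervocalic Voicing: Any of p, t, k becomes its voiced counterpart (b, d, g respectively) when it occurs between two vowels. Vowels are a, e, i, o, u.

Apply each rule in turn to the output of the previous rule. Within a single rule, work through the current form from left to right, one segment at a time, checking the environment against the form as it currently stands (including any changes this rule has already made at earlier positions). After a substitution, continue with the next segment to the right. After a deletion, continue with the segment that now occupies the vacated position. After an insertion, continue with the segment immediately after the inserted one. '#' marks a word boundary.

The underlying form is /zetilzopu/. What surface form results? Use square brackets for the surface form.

A Final Vowel Lowering: [zetilzopu] → [zetilzopo]
B Regressive Voicing Assimilation: no change — [zetilzopo]
C Intervocalic Voicing: [zetilzopo] → [zedilzobo]

[zedilzobo]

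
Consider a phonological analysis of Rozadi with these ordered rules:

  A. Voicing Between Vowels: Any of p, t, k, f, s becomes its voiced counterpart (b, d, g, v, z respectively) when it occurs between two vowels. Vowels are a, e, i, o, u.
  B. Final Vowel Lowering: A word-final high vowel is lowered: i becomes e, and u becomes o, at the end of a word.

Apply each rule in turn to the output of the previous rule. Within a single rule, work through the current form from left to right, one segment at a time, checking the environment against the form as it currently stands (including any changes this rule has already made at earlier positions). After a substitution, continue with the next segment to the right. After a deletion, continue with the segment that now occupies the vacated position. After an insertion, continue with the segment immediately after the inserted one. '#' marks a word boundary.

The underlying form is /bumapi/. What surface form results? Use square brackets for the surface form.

A Voicing Between Vowels: [bumapi] → [bumabi]
B Final Vowel Lowering: [bumabi] → [bumabe]

[bumabe]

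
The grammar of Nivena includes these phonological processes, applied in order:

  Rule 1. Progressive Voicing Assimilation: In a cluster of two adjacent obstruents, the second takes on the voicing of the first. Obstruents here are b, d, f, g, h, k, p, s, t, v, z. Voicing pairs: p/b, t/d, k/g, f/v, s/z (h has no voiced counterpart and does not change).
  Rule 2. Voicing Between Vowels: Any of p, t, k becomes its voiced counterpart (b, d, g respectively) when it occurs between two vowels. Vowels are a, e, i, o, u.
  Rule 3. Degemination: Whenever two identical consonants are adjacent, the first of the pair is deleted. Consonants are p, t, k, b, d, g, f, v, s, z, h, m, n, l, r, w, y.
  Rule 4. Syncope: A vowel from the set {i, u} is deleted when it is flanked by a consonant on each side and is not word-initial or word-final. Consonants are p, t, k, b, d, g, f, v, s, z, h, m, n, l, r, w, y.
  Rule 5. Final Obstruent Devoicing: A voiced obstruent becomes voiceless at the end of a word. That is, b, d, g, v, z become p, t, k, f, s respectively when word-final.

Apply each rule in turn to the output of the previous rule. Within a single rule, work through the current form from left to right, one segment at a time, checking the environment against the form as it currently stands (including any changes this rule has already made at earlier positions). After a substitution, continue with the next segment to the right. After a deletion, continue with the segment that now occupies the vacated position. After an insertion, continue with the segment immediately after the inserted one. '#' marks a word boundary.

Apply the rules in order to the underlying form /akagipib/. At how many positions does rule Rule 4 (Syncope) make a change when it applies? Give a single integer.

2

Rule 1 Progressive Voicing Assimilation: no change — [akagipib]
Rule 2 Voicing Between Vowels: [akagipib] → [agagibib]
Rule 3 Degemination: no change — [agagibib]
Rule 4 Syncope: [agagibib] → [agagbb]
Rule 5 Final Obstruent Devoicing: [agagbb] → [agagbp]
Rule Rule 4 changed 2 position(s).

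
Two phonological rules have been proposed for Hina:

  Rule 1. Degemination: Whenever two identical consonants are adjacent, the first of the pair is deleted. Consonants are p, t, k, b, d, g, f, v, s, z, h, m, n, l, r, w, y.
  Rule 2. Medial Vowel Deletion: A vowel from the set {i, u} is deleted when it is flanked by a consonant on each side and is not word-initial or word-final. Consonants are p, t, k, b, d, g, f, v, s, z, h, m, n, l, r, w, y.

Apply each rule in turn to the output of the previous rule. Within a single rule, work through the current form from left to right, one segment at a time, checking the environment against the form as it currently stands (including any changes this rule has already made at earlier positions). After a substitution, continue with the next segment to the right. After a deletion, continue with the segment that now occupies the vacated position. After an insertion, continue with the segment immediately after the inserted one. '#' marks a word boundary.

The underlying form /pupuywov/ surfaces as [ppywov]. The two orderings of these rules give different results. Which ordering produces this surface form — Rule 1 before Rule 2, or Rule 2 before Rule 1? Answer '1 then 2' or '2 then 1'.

1 then 2

Order 1 then 2:
  1 Degemination: no change — [pupuywov]
  2 Medial Vowel Deletion: [pupuywov] → [ppywov]
  result: [ppywov]
Order 2 then 1:
  2 Medial Vowel Deletion: [pupuywov] → [ppywov]
  1 Degemination: [ppywov] → [pywov]
  result: [pywov]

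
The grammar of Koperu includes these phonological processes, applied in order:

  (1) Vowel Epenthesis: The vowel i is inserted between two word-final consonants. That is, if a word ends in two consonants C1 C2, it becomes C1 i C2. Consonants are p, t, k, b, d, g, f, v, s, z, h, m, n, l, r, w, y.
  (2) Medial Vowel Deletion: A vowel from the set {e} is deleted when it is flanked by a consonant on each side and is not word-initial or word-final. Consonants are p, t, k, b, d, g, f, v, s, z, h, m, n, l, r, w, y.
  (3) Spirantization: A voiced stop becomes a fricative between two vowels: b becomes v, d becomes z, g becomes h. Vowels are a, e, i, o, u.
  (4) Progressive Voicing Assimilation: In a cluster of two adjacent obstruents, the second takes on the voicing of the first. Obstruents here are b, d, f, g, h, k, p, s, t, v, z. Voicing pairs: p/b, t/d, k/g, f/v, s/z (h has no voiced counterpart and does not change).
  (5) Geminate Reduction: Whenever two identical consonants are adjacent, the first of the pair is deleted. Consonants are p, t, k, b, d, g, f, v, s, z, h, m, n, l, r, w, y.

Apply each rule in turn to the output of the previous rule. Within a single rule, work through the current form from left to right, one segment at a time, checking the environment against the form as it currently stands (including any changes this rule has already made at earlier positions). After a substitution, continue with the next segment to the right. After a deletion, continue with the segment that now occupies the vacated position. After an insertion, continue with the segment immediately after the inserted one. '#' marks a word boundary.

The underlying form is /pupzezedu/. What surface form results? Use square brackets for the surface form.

(1) Vowel Epenthesis: no change — [pupzezedu]
(2) Medial Vowel Deletion: [pupzezedu] → [pupzzdu]
(3) Spirantization: no change — [pupzzdu]
(4) Progressive Voicing Assimilation: [pupzzdu] → [pupsstu]
(5) Geminate Reduction: [pupsstu] → [pupstu]

[pupstu]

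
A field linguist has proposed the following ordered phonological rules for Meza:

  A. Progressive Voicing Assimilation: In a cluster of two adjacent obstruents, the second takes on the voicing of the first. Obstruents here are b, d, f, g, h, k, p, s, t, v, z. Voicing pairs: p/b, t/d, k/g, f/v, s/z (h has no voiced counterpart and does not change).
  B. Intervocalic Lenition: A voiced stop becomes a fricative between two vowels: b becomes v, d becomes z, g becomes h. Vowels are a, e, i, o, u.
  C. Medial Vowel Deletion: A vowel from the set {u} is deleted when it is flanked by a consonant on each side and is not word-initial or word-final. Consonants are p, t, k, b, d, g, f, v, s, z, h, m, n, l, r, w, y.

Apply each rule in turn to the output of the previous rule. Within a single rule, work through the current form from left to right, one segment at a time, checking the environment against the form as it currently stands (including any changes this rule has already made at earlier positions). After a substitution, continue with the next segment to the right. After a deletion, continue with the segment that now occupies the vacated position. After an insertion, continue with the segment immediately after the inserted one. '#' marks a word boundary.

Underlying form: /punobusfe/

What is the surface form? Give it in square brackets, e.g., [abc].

[pnovsfe]

A Progressive Voicing Assimilation: no change — [punobusfe]
B Intervocalic Lenition: [punobusfe] → [punovusfe]
C Medial Vowel Deletion: [punovusfe] → [pnovsfe]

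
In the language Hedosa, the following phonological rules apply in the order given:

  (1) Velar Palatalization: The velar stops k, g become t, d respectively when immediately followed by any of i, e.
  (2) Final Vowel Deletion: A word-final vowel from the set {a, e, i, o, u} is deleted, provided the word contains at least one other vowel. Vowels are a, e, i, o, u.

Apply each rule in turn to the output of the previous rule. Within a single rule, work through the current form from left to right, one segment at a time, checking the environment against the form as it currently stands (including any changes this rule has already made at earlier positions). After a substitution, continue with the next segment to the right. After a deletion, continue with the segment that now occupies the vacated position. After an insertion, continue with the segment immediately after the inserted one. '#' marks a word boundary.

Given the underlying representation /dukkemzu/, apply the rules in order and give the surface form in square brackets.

(1) Velar Palatalization: [dukkemzu] → [duktemzu]
(2) Final Vowel Deletion: [duktemzu] → [duktemz]

[duktemz]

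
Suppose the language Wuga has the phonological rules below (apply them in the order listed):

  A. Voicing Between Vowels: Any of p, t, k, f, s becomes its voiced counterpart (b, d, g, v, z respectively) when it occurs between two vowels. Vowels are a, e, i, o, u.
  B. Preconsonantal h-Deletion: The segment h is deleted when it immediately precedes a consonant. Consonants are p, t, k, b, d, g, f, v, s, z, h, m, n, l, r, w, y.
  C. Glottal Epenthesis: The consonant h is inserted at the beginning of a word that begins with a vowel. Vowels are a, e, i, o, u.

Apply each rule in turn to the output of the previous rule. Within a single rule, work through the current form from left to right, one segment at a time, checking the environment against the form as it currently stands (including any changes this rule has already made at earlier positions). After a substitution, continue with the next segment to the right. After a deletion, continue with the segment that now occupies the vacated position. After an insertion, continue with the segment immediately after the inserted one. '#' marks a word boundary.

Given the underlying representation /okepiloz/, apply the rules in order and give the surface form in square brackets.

A Voicing Between Vowels: [okepiloz] → [ogebiloz]
B Preconsonantal h-Deletion: no change — [ogebiloz]
C Glottal Epenthesis: [ogebiloz] → [hogebiloz]

[hogebiloz]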